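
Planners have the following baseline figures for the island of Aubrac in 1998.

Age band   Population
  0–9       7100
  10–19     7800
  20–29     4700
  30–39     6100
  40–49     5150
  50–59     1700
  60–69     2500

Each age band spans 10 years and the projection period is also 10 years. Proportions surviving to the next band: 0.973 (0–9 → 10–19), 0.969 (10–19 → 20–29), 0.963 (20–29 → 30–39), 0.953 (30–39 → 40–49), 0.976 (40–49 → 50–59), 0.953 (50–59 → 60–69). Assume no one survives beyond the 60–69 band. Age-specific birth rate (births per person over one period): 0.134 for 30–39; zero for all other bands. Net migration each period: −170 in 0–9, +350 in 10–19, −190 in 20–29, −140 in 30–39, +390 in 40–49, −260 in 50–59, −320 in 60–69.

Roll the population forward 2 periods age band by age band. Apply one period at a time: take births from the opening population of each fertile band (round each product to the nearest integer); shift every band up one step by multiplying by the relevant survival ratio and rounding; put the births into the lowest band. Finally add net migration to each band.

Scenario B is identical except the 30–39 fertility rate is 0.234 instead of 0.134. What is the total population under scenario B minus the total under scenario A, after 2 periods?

Let band 1 be 0–9 through band 7 = 60–69.
Period 1.
Births: 6100 * 0.134 = 817
Band 2: 7100 * 0.973 = 6908
Band 3: 7800 * 0.969 = 7558
Band 4: 4700 * 0.963 = 4526
Band 5: 6100 * 0.953 = 5813
Band 6: 5150 * 0.976 = 5026
Band 7: 1700 * 0.953 = 1620
Net migration: Band 1 − 170 → 647; Band 2 + 350 → 7258; Band 3 − 190 → 7368; Band 4 − 140 → 4386; Band 5 + 390 → 6203; Band 6 − 260 → 4766; Band 7 − 320 → 1300
End of period: [647, 7258, 7368, 4386, 6203, 4766, 1300]
Period 2.
Births: 4386 * 0.134 = 588
Band 2: 647 * 0.973 = 630
Band 3: 7258 * 0.969 = 7033
Band 4: 7368 * 0.963 = 7095
Band 5: 4386 * 0.953 = 4180
Band 6: 6203 * 0.976 = 6054
Band 7: 4766 * 0.953 = 4542
Net migration: Band 1 − 170 → 418; Band 2 + 350 → 980; Band 3 − 190 → 6843; Band 4 − 140 → 6955; Band 5 + 390 → 4570; Band 6 − 260 → 5794; Band 7 − 320 → 4222
End of period: [418, 980, 6843, 6955, 4570, 5794, 4222]
Scenario A total after 2 periods: 29782
Scenario B projection —
Period 1.
Births: 6100 * 0.234 = 1427
Band 2: 7100 * 0.973 = 6908
Band 3: 7800 * 0.969 = 7558
Band 4: 4700 * 0.963 = 4526
Band 5: 6100 * 0.953 = 5813
Band 6: 5150 * 0.976 = 5026
Band 7: 1700 * 0.953 = 1620
Net migration: Band 1 − 170 → 1257; Band 2 + 350 → 7258; Band 3 − 190 → 7368; Band 4 − 140 → 4386; Band 5 + 390 → 6203; Band 6 − 260 → 4766; Band 7 − 320 → 1300
End of period: [1257, 7258, 7368, 4386, 6203, 4766, 1300]
Period 2.
Births: 4386 * 0.234 = 1026
Band 2: 1257 * 0.973 = 1223
Band 3: 7258 * 0.969 = 7033
Band 4: 7368 * 0.963 = 7095
Band 5: 4386 * 0.953 = 4180
Band 6: 6203 * 0.976 = 6054
Band 7: 4766 * 0.953 = 4542
Net migration: Band 1 − 170 → 856; Band 2 + 350 → 1573; Band 3 − 190 → 6843; Band 4 − 140 → 6955; Band 5 + 390 → 4570; Band 6 − 260 → 5794; Band 7 − 320 → 4222
End of period: [856, 1573, 6843, 6955, 4570, 5794, 4222]
Scenario B total after 2 periods: 30813
Difference B − A = 30813 − 29782 = 1031

1031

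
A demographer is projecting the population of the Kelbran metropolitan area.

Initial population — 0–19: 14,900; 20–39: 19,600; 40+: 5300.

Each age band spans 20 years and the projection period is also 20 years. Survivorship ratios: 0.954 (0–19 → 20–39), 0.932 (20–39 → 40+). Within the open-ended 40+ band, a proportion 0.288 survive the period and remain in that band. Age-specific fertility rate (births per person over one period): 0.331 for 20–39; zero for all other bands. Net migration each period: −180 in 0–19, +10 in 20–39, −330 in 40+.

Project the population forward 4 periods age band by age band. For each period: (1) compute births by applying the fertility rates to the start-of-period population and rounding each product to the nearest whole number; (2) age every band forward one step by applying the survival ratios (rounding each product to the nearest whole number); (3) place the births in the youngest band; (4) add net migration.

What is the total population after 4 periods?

— Period 1 —
Births: 19600 * 0.331 = 6488
20–39: 14900 * 0.954 = 14215
40+: 19600 * 0.932 + 5300 * 0.288 = 18267 + 1526 = 19793
Net migration: 0–19 − 180 → 6308; 20–39 + 10 → 14225; 40+ − 330 → 19463
→ [6308, 14225, 19463]
— Period 2 —
Births: 14225 * 0.331 = 4708
20–39: 6308 * 0.954 = 6018
40+: 14225 * 0.932 + 19463 * 0.288 = 13258 + 5605 = 18863
Net migration: 0–19 − 180 → 4528; 20–39 + 10 → 6028; 40+ − 330 → 18533
→ [4528, 6028, 18533]
— Period 3 —
Births: 6028 * 0.331 = 1995
20–39: 4528 * 0.954 = 4320
40+: 6028 * 0.932 + 18533 * 0.288 = 5618 + 5338 = 10956
Net migration: 0–19 − 180 → 1815; 20–39 + 10 → 4330; 40+ − 330 → 10626
→ [1815, 4330, 10626]
— Period 4 —
Births: 4330 * 0.331 = 1433
20–39: 1815 * 0.954 = 1732
40+: 4330 * 0.932 + 10626 * 0.288 = 4036 + 3060 = 7096
Net migration: 0–19 − 180 → 1253; 20–39 + 10 → 1742; 40+ − 330 → 6766
→ [1253, 1742, 6766]
Total after period 4: 1253 + 1742 + 6766 = 9761

9761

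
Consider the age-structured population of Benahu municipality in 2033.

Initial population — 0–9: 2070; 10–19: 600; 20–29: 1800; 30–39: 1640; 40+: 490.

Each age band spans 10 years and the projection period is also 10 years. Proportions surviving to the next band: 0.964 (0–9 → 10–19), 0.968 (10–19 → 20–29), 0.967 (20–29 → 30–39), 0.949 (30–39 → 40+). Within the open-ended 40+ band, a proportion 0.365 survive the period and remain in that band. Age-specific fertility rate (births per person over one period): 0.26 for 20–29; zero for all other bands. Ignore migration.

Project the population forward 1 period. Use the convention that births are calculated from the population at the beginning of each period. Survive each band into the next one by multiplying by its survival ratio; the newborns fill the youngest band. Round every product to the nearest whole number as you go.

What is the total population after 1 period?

— Period 1 —
Births: 1800 × 0.26 = 468
10–19: 2070 × 0.964 = 1995
20–29: 600 × 0.968 = 581
30–39: 1800 × 0.967 = 1741
40+: 1640 × 0.949 + 490 × 0.365 = 1556 + 179 = 1735
Population now: 0–9=468, 10–19=1995, 20–29=581, 30–39=1741, 40+=1735
Total after period 1: 468 + 1995 + 581 + 1741 + 1735 = 6520

6520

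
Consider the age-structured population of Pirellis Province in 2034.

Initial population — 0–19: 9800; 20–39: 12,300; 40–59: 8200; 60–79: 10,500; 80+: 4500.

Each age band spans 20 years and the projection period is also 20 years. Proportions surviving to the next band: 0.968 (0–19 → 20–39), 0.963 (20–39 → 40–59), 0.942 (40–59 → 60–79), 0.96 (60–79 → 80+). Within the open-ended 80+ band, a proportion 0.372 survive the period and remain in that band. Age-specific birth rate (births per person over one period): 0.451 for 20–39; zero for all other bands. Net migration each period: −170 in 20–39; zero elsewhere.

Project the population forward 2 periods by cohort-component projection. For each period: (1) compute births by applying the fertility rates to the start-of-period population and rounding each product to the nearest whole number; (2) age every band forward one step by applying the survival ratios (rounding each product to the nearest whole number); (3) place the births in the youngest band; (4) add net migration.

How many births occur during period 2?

4202

Call the groups 1 to 5, youngest first.
After projecting period 1:
Births: 12300 * 0.451 = 5547
Group 2: 9800 * 0.968 = 9486
Group 3: 12300 * 0.963 = 11845
Group 4: 8200 * 0.942 = 7724
Group 5: 10500 * 0.96 + 4500 * 0.372 = 10080 + 1674 = 11754
Net migration: Group 2 − 170 → 9316
→ [5547, 9316, 11845, 7724, 11754]
After projecting period 2:
Births: 9316 * 0.451 = 4202
Group 2: 5547 * 0.968 = 5369
Group 3: 9316 * 0.963 = 8971
Group 4: 11845 * 0.942 = 11158
Group 5: 7724 * 0.96 + 11754 * 0.372 = 7415 + 4372 = 11787
Net migration: Group 2 − 170 → 5199
→ [4202, 5199, 8971, 11158, 11787]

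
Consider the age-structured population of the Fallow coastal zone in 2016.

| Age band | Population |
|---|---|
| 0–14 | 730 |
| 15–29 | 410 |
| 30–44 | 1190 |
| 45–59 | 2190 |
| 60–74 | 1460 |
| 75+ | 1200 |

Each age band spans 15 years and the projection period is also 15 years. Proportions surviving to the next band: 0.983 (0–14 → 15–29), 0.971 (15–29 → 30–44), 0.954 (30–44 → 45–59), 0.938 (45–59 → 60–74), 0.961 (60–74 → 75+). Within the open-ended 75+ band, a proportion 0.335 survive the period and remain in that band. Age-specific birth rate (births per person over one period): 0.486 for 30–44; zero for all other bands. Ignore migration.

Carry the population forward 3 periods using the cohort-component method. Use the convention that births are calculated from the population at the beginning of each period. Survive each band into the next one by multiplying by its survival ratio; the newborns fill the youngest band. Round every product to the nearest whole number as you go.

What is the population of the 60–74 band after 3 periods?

356

[period 1]
Births: 1190 * 0.486 = 578
15–29: 730 * 0.983 = 718
30–44: 410 * 0.971 = 398
45–59: 1190 * 0.954 = 1135
60–74: 2190 * 0.938 = 2054
75+: 1460 * 0.961 + 1200 * 0.335 = 1403 + 402 = 1805
End of period: [578, 718, 398, 1135, 2054, 1805]
[period 2]
Births: 398 * 0.486 = 193
15–29: 578 * 0.983 = 568
30–44: 718 * 0.971 = 697
45–59: 398 * 0.954 = 380
60–74: 1135 * 0.938 = 1065
75+: 2054 * 0.961 + 1805 * 0.335 = 1974 + 605 = 2579
End of period: [193, 568, 697, 380, 1065, 2579]
[period 3]
Births: 697 * 0.486 = 339
15–29: 193 * 0.983 = 190
30–44: 568 * 0.971 = 552
45–59: 697 * 0.954 = 665
60–74: 380 * 0.938 = 356
75+: 1065 * 0.961 + 2579 * 0.335 = 1023 + 864 = 1887
End of period: [339, 190, 552, 665, 356, 1887]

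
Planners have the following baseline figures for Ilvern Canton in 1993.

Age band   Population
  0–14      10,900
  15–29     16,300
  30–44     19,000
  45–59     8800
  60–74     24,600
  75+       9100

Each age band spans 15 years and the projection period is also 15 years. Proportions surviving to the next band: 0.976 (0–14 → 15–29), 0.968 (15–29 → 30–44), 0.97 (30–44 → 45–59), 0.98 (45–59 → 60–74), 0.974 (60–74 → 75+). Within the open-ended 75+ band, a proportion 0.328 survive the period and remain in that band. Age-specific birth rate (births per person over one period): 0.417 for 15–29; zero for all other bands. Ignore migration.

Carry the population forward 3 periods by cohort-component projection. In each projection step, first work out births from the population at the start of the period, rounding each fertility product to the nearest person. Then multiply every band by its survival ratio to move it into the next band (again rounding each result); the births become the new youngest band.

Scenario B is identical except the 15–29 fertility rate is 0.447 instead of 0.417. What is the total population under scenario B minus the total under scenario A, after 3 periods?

1185

After projecting period 1:
Births: 16300 * 0.417 = 6797
15–29: 10900 * 0.976 = 10638
30–44: 16300 * 0.968 = 15778
45–59: 19000 * 0.97 = 18430
60–74: 8800 * 0.98 = 8624
75+: 24600 * 0.974 + 9100 * 0.328 = 23960 + 2985 = 26945
→ [6797, 10638, 15778, 18430, 8624, 26945]
After projecting period 2:
Births: 10638 * 0.417 = 4436
15–29: 6797 * 0.976 = 6634
30–44: 10638 * 0.968 = 10298
45–59: 15778 * 0.97 = 15305
60–74: 18430 * 0.98 = 18061
75+: 8624 * 0.974 + 26945 * 0.328 = 8400 + 8838 = 17238
→ [4436, 6634, 10298, 15305, 18061, 17238]
After projecting period 3:
Births: 6634 * 0.417 = 2766
15–29: 4436 * 0.976 = 4330
30–44: 6634 * 0.968 = 6422
45–59: 10298 * 0.97 = 9989
60–74: 15305 * 0.98 = 14999
75+: 18061 * 0.974 + 17238 * 0.328 = 17591 + 5654 = 23245
→ [2766, 4330, 6422, 9989, 14999, 23245]
Scenario A total after 3 periods: 61751
Scenario B projection —
After projecting period 1:
Births: 16300 * 0.447 = 7286
15–29: 10900 * 0.976 = 10638
30–44: 16300 * 0.968 = 15778
45–59: 19000 * 0.97 = 18430
60–74: 8800 * 0.98 = 8624
75+: 24600 * 0.974 + 9100 * 0.328 = 23960 + 2985 = 26945
→ [7286, 10638, 15778, 18430, 8624, 26945]
After projecting period 2:
Births: 10638 * 0.447 = 4755
15–29: 7286 * 0.976 = 7111
30–44: 10638 * 0.968 = 10298
45–59: 15778 * 0.97 = 15305
60–74: 18430 * 0.98 = 18061
75+: 8624 * 0.974 + 26945 * 0.328 = 8400 + 8838 = 17238
→ [4755, 7111, 10298, 15305, 18061, 17238]
After projecting period 3:
Births: 7111 * 0.447 = 3179
15–29: 4755 * 0.976 = 4641
30–44: 7111 * 0.968 = 6883
45–59: 10298 * 0.97 = 9989
60–74: 15305 * 0.98 = 14999
75+: 18061 * 0.974 + 17238 * 0.328 = 17591 + 5654 = 23245
→ [3179, 4641, 6883, 9989, 14999, 23245]
Scenario B total after 3 periods: 62936
Difference B − A = 62936 − 61751 = 1185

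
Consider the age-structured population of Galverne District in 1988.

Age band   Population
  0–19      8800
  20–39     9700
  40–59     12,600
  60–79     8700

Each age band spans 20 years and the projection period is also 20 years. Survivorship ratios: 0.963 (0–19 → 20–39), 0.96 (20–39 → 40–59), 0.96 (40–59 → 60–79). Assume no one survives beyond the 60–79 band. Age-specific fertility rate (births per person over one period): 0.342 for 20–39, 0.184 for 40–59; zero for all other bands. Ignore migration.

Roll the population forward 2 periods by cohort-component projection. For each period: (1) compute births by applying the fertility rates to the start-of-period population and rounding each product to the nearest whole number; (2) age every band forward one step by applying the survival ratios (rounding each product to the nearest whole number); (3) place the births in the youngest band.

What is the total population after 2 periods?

27113

Call the bands 1 to 4, youngest first.
After projecting period 1:
Births: 9700 × 0.342 = 3317, 12600 × 0.184 = 2318 → total 5635
Band 2: 8800 × 0.963 = 8474
Band 3: 9700 × 0.96 = 9312
Band 4: 12600 × 0.96 = 12096
Giving 5635 / 8474 / 9312 / 12096.
After projecting period 2:
Births: 8474 × 0.342 = 2898, 9312 × 0.184 = 1713 → total 4611
Band 2: 5635 × 0.963 = 5427
Band 3: 8474 × 0.96 = 8135
Band 4: 9312 × 0.96 = 8940
Giving 4611 / 5427 / 8135 / 8940.
Total after period 2: 4611 + 5427 + 8135 + 8940 = 27113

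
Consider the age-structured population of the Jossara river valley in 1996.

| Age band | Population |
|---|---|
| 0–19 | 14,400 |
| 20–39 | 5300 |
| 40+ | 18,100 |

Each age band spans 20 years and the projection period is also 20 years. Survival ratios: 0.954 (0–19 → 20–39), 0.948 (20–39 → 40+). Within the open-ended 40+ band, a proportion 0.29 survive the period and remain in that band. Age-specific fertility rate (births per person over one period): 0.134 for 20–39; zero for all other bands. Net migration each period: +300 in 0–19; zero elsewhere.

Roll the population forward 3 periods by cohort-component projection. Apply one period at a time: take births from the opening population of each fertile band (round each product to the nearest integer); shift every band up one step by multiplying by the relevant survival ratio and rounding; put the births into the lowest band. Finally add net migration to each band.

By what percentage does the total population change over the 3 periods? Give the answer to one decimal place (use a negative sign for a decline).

-78.8

Numbering the groups 1..3 from youngest to oldest:
Period 1.
Births: 5300 × 0.134 = 710
Group 2: 14400 × 0.954 = 13738
Group 3: 5300 × 0.948 + 18100 × 0.29 = 5024 + 5249 = 10273
Net migration: Group 1 + 300 → 1010
End of period: [1010, 13738, 10273]
Period 2.
Births: 13738 × 0.134 = 1841
Group 2: 1010 × 0.954 = 964
Group 3: 13738 × 0.948 + 10273 × 0.29 = 13024 + 2979 = 16003
Net migration: Group 1 + 300 → 2141
End of period: [2141, 964, 16003]
Period 3.
Births: 964 × 0.134 = 129
Group 2: 2141 × 0.954 = 2043
Group 3: 964 × 0.948 + 16003 × 0.29 = 914 + 4641 = 5555
Net migration: Group 1 + 300 → 429
End of period: [429, 2043, 5555]
Total: 37800 → 8027; change = -29773; percentage change = -78.8%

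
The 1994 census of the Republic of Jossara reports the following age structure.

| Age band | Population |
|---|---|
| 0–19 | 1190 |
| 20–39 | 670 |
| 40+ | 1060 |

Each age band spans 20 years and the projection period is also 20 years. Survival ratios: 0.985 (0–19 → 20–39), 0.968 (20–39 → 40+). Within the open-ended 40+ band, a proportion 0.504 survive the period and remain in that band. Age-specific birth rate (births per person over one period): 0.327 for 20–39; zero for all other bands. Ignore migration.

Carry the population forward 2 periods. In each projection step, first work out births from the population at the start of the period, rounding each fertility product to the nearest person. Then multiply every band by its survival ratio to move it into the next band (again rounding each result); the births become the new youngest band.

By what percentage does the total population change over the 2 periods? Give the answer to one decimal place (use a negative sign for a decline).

Call the groups 1 to 3, youngest first.
Period 1:
Births: 670 × 0.327 = 219
Group 2: 1190 × 0.985 = 1172
Group 3: 670 × 0.968 + 1060 × 0.504 = 649 + 534 = 1183
Population now: 0–19=219, 20–39=1172, 40+=1183
Period 2:
Births: 1172 × 0.327 = 383
Group 2: 219 × 0.985 = 216
Group 3: 1172 × 0.968 + 1183 × 0.504 = 1134 + 596 = 1730
Population now: 0–19=383, 20–39=216, 40+=1730
Total: 2920 → 2329; change = -591; percentage change = -20.2%

-20.2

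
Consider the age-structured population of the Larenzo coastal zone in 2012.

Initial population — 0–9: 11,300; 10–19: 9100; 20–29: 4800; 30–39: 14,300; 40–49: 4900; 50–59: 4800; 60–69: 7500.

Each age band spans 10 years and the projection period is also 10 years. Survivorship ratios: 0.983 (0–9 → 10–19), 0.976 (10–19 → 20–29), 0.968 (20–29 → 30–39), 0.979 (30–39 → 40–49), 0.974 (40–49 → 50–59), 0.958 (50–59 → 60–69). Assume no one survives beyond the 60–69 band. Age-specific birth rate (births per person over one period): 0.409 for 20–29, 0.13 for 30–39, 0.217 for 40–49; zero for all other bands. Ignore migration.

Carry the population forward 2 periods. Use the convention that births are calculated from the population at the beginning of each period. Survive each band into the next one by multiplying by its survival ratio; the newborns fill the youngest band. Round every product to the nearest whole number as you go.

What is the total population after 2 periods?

54273

Numbering the bands 1..7 from youngest to oldest:
After projecting period 1:
Births: 4800 × 0.409 = 1963, 14300 × 0.13 = 1859, 4900 × 0.217 = 1063 → total 4885
Band 2: 11300 × 0.983 = 11108
Band 3: 9100 × 0.976 = 8882
Band 4: 4800 × 0.968 = 4646
Band 5: 14300 × 0.979 = 14000
Band 6: 4900 × 0.974 = 4773
Band 7: 4800 × 0.958 = 4598
→ [4885, 11108, 8882, 4646, 14000, 4773, 4598]
After projecting period 2:
Births: 8882 × 0.409 = 3633, 4646 × 0.13 = 604, 14000 × 0.217 = 3038 → total 7275
Band 2: 4885 × 0.983 = 4802
Band 3: 11108 × 0.976 = 10841
Band 4: 8882 × 0.968 = 8598
Band 5: 4646 × 0.979 = 4548
Band 6: 14000 × 0.974 = 13636
Band 7: 4773 × 0.958 = 4573
→ [7275, 4802, 10841, 8598, 4548, 13636, 4573]
Total after period 2: 7275 + 4802 + 10841 + 8598 + 4548 + 13636 + 4573 = 54273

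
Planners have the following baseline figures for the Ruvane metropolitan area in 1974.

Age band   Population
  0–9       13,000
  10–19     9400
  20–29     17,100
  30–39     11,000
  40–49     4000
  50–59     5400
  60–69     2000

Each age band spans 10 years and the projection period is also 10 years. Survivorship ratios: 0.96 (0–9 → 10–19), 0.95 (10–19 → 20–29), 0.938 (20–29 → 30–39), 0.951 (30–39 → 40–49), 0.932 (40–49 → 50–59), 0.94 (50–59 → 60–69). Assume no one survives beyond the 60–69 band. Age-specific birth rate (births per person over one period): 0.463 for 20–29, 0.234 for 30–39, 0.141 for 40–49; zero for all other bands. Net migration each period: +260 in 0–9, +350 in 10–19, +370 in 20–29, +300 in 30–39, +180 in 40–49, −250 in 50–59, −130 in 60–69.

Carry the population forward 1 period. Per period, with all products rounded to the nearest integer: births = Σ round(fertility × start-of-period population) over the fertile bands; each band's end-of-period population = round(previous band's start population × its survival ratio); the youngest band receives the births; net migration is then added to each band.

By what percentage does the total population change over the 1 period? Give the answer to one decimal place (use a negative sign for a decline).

11.2

After projecting period 1:
Births: 17100 × 0.463 = 7917  |  11000 × 0.234 = 2574  |  4000 × 0.141 = 564 — total 11055
10–19: 13000 × 0.96 = 12480
20–29: 9400 × 0.95 = 8930
30–39: 17100 × 0.938 = 16040
40–49: 11000 × 0.951 = 10461
50–59: 4000 × 0.932 = 3728
60–69: 5400 × 0.94 = 5076
Net migration: 0–9 + 260 → 11315; 10–19 + 350 → 12830; 20–29 + 370 → 9300; 30–39 + 300 → 16340; 40–49 + 180 → 10641; 50–59 − 250 → 3478; 60–69 − 130 → 4946
Giving 11315 / 12830 / 9300 / 16340 / 10641 / 3478 / 4946.
Total: 61900 → 68850; change = 6950; percentage change = 11.2%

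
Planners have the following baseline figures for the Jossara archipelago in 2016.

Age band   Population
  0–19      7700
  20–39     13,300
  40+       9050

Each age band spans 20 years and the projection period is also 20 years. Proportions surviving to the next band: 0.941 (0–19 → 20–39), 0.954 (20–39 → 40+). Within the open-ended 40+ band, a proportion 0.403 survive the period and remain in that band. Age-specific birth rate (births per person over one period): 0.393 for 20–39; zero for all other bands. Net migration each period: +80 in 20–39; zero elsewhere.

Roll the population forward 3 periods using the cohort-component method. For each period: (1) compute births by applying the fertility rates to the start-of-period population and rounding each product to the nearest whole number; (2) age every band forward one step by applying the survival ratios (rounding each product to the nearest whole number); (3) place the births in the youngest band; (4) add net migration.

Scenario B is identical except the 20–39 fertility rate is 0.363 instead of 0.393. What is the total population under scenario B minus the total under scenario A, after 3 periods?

— Period 1 —
Births: 13300 * 0.393 = 5227
20–39: 7700 * 0.941 = 7246
40+: 13300 * 0.954 + 9050 * 0.403 = 12688 + 3647 = 16335
Net migration: 20–39 + 80 → 7326
Giving 5227 / 7326 / 16335.
— Period 2 —
Births: 7326 * 0.393 = 2879
20–39: 5227 * 0.941 = 4919
40+: 7326 * 0.954 + 16335 * 0.403 = 6989 + 6583 = 13572
Net migration: 20–39 + 80 → 4999
Giving 2879 / 4999 / 13572.
— Period 3 —
Births: 4999 * 0.393 = 1965
20–39: 2879 * 0.941 = 2709
40+: 4999 * 0.954 + 13572 * 0.403 = 4769 + 5470 = 10239
Net migration: 20–39 + 80 → 2789
Giving 1965 / 2789 / 10239.
Scenario A total after 3 periods: 14993
Scenario B projection —
— Period 1 —
Births: 13300 * 0.363 = 4828
20–39: 7700 * 0.941 = 7246
40+: 13300 * 0.954 + 9050 * 0.403 = 12688 + 3647 = 16335
Net migration: 20–39 + 80 → 7326
Giving 4828 / 7326 / 16335.
— Period 2 —
Births: 7326 * 0.363 = 2659
20–39: 4828 * 0.941 = 4543
40+: 7326 * 0.954 + 16335 * 0.403 = 6989 + 6583 = 13572
Net migration: 20–39 + 80 → 4623
Giving 2659 / 4623 / 13572.
— Period 3 —
Births: 4623 * 0.363 = 1678
20–39: 2659 * 0.941 = 2502
40+: 4623 * 0.954 + 13572 * 0.403 = 4410 + 5470 = 9880
Net migration: 20–39 + 80 → 2582
Giving 1678 / 2582 / 9880.
Scenario B total after 3 periods: 14140
Difference B − A = 14140 − 14993 = -853

-853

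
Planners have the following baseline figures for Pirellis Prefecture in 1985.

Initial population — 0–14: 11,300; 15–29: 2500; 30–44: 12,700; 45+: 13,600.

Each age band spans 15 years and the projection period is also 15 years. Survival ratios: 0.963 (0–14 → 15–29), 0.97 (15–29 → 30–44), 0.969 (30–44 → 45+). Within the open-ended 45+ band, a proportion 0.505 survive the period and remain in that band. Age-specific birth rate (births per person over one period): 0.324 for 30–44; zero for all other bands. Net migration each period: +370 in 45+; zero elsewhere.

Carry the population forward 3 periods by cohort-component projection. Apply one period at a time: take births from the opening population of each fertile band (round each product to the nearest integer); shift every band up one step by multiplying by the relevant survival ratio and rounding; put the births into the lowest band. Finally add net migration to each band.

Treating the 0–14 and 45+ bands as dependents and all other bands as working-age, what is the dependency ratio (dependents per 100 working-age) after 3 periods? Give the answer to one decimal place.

Let group 1 be 0–14 through group 4 = 45+.
— Period 1 —
Births: 12700 * 0.324 = 4115
Group 2: 11300 * 0.963 = 10882
Group 3: 2500 * 0.97 = 2425
Group 4: 12700 * 0.969 + 13600 * 0.505 = 12306 + 6868 = 19174
Net migration: Group 4 + 370 → 19544
Giving 4115 / 10882 / 2425 / 19544.
— Period 2 —
Births: 2425 * 0.324 = 786
Group 2: 4115 * 0.963 = 3963
Group 3: 10882 * 0.97 = 10556
Group 4: 2425 * 0.969 + 19544 * 0.505 = 2350 + 9870 = 12220
Net migration: Group 4 + 370 → 12590
Giving 786 / 3963 / 10556 / 12590.
— Period 3 —
Births: 10556 * 0.324 = 3420
Group 2: 786 * 0.963 = 757
Group 3: 3963 * 0.97 = 3844
Group 4: 10556 * 0.969 + 12590 * 0.505 = 10229 + 6358 = 16587
Net migration: Group 4 + 370 → 16957
Giving 3420 / 757 / 3844 / 16957.
Dependents (band 0–14 + band 45+) = 3420 + 16957 = 20377; working-age = 4601; ratio = 20377/4601 × 100 = 442.9

442.9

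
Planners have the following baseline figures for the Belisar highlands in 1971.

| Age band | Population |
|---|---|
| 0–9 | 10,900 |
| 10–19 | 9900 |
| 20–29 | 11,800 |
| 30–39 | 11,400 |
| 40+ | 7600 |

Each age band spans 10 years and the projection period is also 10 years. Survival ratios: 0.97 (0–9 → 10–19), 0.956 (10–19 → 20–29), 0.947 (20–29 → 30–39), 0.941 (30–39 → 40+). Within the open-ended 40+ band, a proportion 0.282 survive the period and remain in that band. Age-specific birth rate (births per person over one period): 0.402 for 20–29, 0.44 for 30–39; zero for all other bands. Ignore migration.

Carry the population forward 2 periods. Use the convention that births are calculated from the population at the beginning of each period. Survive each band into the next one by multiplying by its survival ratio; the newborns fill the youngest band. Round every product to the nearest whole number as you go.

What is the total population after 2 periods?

After projecting period 1:
Births: 11800 × 0.402 = 4744, 11400 × 0.44 = 5016 — total 9760
10–19: 10900 × 0.97 = 10573
20–29: 9900 × 0.956 = 9464
30–39: 11800 × 0.947 = 11175
40+: 11400 × 0.941 + 7600 × 0.282 = 10727 + 2143 = 12870
Population now: 0–9=9760, 10–19=10573, 20–29=9464, 30–39=11175, 40+=12870
After projecting period 2:
Births: 9464 × 0.402 = 3805, 11175 × 0.44 = 4917 — total 8722
10–19: 9760 × 0.97 = 9467
20–29: 10573 × 0.956 = 10108
30–39: 9464 × 0.947 = 8962
40+: 11175 × 0.941 + 12870 × 0.282 = 10516 + 3629 = 14145
Population now: 0–9=8722, 10–19=9467, 20–29=10108, 30–39=8962, 40+=14145
Total after period 2: 8722 + 9467 + 10108 + 8962 + 14145 = 51404

51404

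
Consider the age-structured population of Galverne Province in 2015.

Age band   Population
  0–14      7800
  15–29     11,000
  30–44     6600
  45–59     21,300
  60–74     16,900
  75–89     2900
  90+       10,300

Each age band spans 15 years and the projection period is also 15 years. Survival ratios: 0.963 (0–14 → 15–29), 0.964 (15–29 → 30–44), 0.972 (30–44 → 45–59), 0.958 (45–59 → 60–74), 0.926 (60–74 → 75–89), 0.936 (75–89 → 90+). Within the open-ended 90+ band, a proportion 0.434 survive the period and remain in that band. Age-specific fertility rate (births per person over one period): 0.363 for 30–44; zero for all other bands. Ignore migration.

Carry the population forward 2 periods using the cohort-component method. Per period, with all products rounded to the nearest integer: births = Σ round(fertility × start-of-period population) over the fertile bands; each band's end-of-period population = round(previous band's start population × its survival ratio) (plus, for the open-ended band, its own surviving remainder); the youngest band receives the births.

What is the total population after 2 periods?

After projecting period 1:
Births: 6600 × 0.363 = 2396
15–29: 7800 × 0.963 = 7511
30–44: 11000 × 0.964 = 10604
45–59: 6600 × 0.972 = 6415
60–74: 21300 × 0.958 = 20405
75–89: 16900 × 0.926 = 15649
90+: 2900 × 0.936 + 10300 × 0.434 = 2714 + 4470 = 7184
→ [2396, 7511, 10604, 6415, 20405, 15649, 7184]
After projecting period 2:
Births: 10604 × 0.363 = 3849
15–29: 2396 × 0.963 = 2307
30–44: 7511 × 0.964 = 7241
45–59: 10604 × 0.972 = 10307
60–74: 6415 × 0.958 = 6146
75–89: 20405 × 0.926 = 18895
90+: 15649 × 0.936 + 7184 × 0.434 = 14647 + 3118 = 17765
→ [3849, 2307, 7241, 10307, 6146, 18895, 17765]
Total after period 2: 3849 + 2307 + 7241 + 10307 + 6146 + 18895 + 17765 = 66510

66510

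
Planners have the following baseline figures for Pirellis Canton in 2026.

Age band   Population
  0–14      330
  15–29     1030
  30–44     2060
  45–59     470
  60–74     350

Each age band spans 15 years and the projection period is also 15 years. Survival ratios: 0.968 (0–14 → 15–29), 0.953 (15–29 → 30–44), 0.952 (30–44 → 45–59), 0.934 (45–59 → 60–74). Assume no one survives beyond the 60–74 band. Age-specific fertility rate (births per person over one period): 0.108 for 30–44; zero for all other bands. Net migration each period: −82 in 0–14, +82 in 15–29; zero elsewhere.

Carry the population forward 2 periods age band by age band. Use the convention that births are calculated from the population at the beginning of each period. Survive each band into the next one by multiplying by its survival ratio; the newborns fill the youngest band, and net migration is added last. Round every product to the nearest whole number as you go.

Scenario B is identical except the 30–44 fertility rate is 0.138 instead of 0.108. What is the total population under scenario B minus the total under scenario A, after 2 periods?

Numbering the bands 1..5 from youngest to oldest:
Period 1:
Births: 2060 * 0.108 = 222
Band 2: 330 * 0.968 = 319
Band 3: 1030 * 0.953 = 982
Band 4: 2060 * 0.952 = 1961
Band 5: 470 * 0.934 = 439
Net migration: Band 1 − 82 → 140; Band 2 + 82 → 401
Giving 140 / 401 / 982 / 1961 / 439.
Period 2:
Births: 982 * 0.108 = 106
Band 2: 140 * 0.968 = 136
Band 3: 401 * 0.953 = 382
Band 4: 982 * 0.952 = 935
Band 5: 1961 * 0.934 = 1832
Net migration: Band 1 − 82 → 24; Band 2 + 82 → 218
Giving 24 / 218 / 382 / 935 / 1832.
Scenario A total after 2 periods: 3391
Scenario B projection —
Period 1:
Births: 2060 * 0.138 = 284
Band 2: 330 * 0.968 = 319
Band 3: 1030 * 0.953 = 982
Band 4: 2060 * 0.952 = 1961
Band 5: 470 * 0.934 = 439
Net migration: Band 1 − 82 → 202; Band 2 + 82 → 401
Giving 202 / 401 / 982 / 1961 / 439.
Period 2:
Births: 982 * 0.138 = 136
Band 2: 202 * 0.968 = 196
Band 3: 401 * 0.953 = 382
Band 4: 982 * 0.952 = 935
Band 5: 1961 * 0.934 = 1832
Net migration: Band 1 − 82 → 54; Band 2 + 82 → 278
Giving 54 / 278 / 382 / 935 / 1832.
Scenario B total after 2 periods: 3481
Difference B − A = 3481 − 3391 = 90

90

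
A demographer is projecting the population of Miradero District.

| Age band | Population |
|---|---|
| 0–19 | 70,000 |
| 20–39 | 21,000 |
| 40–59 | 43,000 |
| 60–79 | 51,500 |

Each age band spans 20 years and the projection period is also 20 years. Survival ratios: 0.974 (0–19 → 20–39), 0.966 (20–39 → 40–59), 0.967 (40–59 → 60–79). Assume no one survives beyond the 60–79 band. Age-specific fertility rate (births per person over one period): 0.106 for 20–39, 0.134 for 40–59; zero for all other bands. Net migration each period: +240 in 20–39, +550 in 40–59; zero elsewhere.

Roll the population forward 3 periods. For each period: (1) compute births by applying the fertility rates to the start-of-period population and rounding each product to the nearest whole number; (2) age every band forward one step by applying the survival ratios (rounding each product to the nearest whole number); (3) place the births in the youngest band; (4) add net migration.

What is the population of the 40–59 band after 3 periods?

8297

Call the groups 1 to 4, youngest first.
After projecting period 1:
Births: 21000 * 0.106 = 2226, 43000 * 0.134 = 5762 — total 7988
Group 2: 70000 * 0.974 = 68180
Group 3: 21000 * 0.966 = 20286
Group 4: 43000 * 0.967 = 41581
Net migration: Group 2 + 240 → 68420; Group 3 + 550 → 20836
End of period: [7988, 68420, 20836, 41581]
After projecting period 2:
Births: 68420 * 0.106 = 7253, 20836 * 0.134 = 2792 — total 10045
Group 2: 7988 * 0.974 = 7780
Group 3: 68420 * 0.966 = 66094
Group 4: 20836 * 0.967 = 20148
Net migration: Group 2 + 240 → 8020; Group 3 + 550 → 66644
End of period: [10045, 8020, 66644, 20148]
After projecting period 3:
Births: 8020 * 0.106 = 850, 66644 * 0.134 = 8930 — total 9780
Group 2: 10045 * 0.974 = 9784
Group 3: 8020 * 0.966 = 7747
Group 4: 66644 * 0.967 = 64445
Net migration: Group 2 + 240 → 10024; Group 3 + 550 → 8297
End of period: [9780, 10024, 8297, 64445]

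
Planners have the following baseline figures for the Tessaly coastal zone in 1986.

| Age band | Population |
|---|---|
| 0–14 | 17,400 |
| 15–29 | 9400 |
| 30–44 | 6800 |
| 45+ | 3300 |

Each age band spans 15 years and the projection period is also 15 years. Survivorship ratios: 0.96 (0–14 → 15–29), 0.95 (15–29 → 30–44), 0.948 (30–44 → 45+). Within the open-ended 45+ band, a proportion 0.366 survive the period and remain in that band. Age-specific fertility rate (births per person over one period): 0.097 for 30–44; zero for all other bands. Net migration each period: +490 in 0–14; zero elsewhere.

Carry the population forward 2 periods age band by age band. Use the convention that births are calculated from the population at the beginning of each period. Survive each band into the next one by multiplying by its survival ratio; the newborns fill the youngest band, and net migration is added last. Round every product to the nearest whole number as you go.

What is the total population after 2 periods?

29596

Numbering the groups 1..4 from youngest to oldest:
— Period 1 —
Births: 6800 × 0.097 = 660
Group 2: 17400 × 0.96 = 16704
Group 3: 9400 × 0.95 = 8930
Group 4: 6800 × 0.948 + 3300 × 0.366 = 6446 + 1208 = 7654
Net migration: Group 1 + 490 → 1150
Population now: 0–14=1150, 15–29=16704, 30–44=8930, 45+=7654
— Period 2 —
Births: 8930 × 0.097 = 866
Group 2: 1150 × 0.96 = 1104
Group 3: 16704 × 0.95 = 15869
Group 4: 8930 × 0.948 + 7654 × 0.366 = 8466 + 2801 = 11267
Net migration: Group 1 + 490 → 1356
Population now: 0–14=1356, 15–29=1104, 30–44=15869, 45+=11267
Total after period 2: 1356 + 1104 + 15869 + 11267 = 29596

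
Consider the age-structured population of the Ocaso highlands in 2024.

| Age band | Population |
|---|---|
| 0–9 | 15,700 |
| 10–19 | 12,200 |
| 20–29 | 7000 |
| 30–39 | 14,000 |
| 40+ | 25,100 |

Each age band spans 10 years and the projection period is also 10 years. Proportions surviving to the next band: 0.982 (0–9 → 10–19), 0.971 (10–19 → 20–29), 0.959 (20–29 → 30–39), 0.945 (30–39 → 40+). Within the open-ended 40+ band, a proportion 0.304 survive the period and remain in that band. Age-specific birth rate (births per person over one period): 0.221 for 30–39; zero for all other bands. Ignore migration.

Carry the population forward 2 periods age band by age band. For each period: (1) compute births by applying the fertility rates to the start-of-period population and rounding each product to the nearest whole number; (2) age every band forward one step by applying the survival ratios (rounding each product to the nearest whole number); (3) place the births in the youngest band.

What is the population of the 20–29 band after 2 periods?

14970

(Bands numbered youngest = 1 to oldest = 5.)
Period 1:
Births: 14000 * 0.221 = 3094
Band 2: 15700 * 0.982 = 15417
Band 3: 12200 * 0.971 = 11846
Band 4: 7000 * 0.959 = 6713
Band 5: 14000 * 0.945 + 25100 * 0.304 = 13230 + 7630 = 20860
Giving 3094 / 15417 / 11846 / 6713 / 20860.
Period 2:
Births: 6713 * 0.221 = 1484
Band 2: 3094 * 0.982 = 3038
Band 3: 15417 * 0.971 = 14970
Band 4: 11846 * 0.959 = 11360
Band 5: 6713 * 0.945 + 20860 * 0.304 = 6344 + 6341 = 12685
Giving 1484 / 3038 / 14970 / 11360 / 12685.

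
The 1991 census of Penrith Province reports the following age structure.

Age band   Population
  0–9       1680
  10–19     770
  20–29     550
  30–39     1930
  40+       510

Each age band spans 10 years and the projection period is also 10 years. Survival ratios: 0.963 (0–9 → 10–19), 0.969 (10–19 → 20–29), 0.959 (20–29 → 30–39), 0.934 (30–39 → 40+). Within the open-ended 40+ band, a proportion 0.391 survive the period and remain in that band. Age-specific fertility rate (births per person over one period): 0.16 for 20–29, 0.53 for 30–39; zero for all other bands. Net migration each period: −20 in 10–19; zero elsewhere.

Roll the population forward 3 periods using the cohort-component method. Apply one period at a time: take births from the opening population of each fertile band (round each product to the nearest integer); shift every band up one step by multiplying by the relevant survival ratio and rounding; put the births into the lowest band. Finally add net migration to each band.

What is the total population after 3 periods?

Let band 1 be 0–9 through band 5 = 40+.
After projecting period 1:
Births: 550 × 0.16 = 88 ; 1930 × 0.53 = 1023 → 1111
Band 2: 1680 × 0.963 = 1618
Band 3: 770 × 0.969 = 746
Band 4: 550 × 0.959 = 527
Band 5: 1930 × 0.934 + 510 × 0.391 = 1803 + 199 = 2002
Net migration: Band 2 − 20 → 1598
→ [1111, 1598, 746, 527, 2002]
After projecting period 2:
Births: 746 × 0.16 = 119 ; 527 × 0.53 = 279 → 398
Band 2: 1111 × 0.963 = 1070
Band 3: 1598 × 0.969 = 1548
Band 4: 746 × 0.959 = 715
Band 5: 527 × 0.934 + 2002 × 0.391 = 492 + 783 = 1275
Net migration: Band 2 − 20 → 1050
→ [398, 1050, 1548, 715, 1275]
After projecting period 3:
Births: 1548 × 0.16 = 248 ; 715 × 0.53 = 379 → 627
Band 2: 398 × 0.963 = 383
Band 3: 1050 × 0.969 = 1017
Band 4: 1548 × 0.959 = 1485
Band 5: 715 × 0.934 + 1275 × 0.391 = 668 + 499 = 1167
Net migration: Band 2 − 20 → 363
→ [627, 363, 1017, 1485, 1167]
Total after period 3: 627 + 363 + 1017 + 1485 + 1167 = 4659

4659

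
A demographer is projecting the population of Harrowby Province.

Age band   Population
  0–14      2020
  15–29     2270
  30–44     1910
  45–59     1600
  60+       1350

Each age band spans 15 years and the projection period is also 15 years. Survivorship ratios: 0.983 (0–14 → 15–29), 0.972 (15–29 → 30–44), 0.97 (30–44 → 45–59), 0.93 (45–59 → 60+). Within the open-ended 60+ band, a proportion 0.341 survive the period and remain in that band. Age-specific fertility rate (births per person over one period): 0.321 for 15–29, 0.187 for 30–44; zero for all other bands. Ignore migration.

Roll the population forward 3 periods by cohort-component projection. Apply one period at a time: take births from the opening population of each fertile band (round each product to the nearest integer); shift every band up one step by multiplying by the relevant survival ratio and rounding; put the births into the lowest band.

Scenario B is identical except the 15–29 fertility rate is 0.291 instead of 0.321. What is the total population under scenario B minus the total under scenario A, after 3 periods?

Period 1:
Births: 2270 × 0.321 = 729  |  1910 × 0.187 = 357 ⇒ total 1086
15–29: 2020 × 0.983 = 1986
30–44: 2270 × 0.972 = 2206
45–59: 1910 × 0.97 = 1853
60+: 1600 × 0.93 + 1350 × 0.341 = 1488 + 460 = 1948
Giving 1086 / 1986 / 2206 / 1853 / 1948.
Period 2:
Births: 1986 × 0.321 = 638  |  2206 × 0.187 = 413 ⇒ total 1051
15–29: 1086 × 0.983 = 1068
30–44: 1986 × 0.972 = 1930
45–59: 2206 × 0.97 = 2140
60+: 1853 × 0.93 + 1948 × 0.341 = 1723 + 664 = 2387
Giving 1051 / 1068 / 1930 / 2140 / 2387.
Period 3:
Births: 1068 × 0.321 = 343  |  1930 × 0.187 = 361 ⇒ total 704
15–29: 1051 × 0.983 = 1033
30–44: 1068 × 0.972 = 1038
45–59: 1930 × 0.97 = 1872
60+: 2140 × 0.93 + 2387 × 0.341 = 1990 + 814 = 2804
Giving 704 / 1033 / 1038 / 1872 / 2804.
Scenario A total after 3 periods: 7451
Scenario B projection —
Period 1:
Births: 2270 × 0.291 = 661  |  1910 × 0.187 = 357 ⇒ total 1018
15–29: 2020 × 0.983 = 1986
30–44: 2270 × 0.972 = 2206
45–59: 1910 × 0.97 = 1853
60+: 1600 × 0.93 + 1350 × 0.341 = 1488 + 460 = 1948
Giving 1018 / 1986 / 2206 / 1853 / 1948.
Period 2:
Births: 1986 × 0.291 = 578  |  2206 × 0.187 = 413 ⇒ total 991
15–29: 1018 × 0.983 = 1001
30–44: 1986 × 0.972 = 1930
45–59: 2206 × 0.97 = 2140
60+: 1853 × 0.93 + 1948 × 0.341 = 1723 + 664 = 2387
Giving 991 / 1001 / 1930 / 2140 / 2387.
Period 3:
Births: 1001 × 0.291 = 291  |  1930 × 0.187 = 361 ⇒ total 652
15–29: 991 × 0.983 = 974
30–44: 1001 × 0.972 = 973
45–59: 1930 × 0.97 = 1872
60+: 2140 × 0.93 + 2387 × 0.341 = 1990 + 814 = 2804
Giving 652 / 974 / 973 / 1872 / 2804.
Scenario B total after 3 periods: 7275
Difference B − A = 7275 − 7451 = -176

-176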